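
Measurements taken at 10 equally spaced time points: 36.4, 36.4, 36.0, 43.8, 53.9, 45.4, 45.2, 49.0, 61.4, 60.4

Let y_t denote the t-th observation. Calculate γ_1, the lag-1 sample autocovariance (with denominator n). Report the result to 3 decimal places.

45.101

Mean ȳ = (36.4 + 36.4 + 36.0 + 43.8 + 53.9 + 45.4 + 45.2 + 49.0 + 61.4 + 60.4)/10 = 46.7900
Σ_{t=1}^{9}(y_t−ȳ)(y_{t+1}−ȳ) = 451.0069
γ_1 = 451.0069 / 10 = 45.101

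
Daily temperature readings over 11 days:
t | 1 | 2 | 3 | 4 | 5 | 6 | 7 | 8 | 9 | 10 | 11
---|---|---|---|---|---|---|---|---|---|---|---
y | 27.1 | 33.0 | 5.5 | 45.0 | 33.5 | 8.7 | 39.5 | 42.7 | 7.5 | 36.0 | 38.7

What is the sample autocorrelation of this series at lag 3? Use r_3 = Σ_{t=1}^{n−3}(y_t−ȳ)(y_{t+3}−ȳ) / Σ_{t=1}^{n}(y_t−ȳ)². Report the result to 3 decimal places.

Mean ȳ = (27.1 + 33.0 + 5.5 + 45.0 + 33.5 + 8.7 + 39.5 + 42.7 + 7.5 + 36.0 + 38.7)/11 = 28.8364
Numerator Σ_{t=1}^{8}(y_t−ȳ)(y_{t+3}−ȳ) = 1341.0524
Denominator Σ(y_t−ȳ)² = 2163.1855
r_3 = 1341.0524 / 2163.1855 = 0.620

0.620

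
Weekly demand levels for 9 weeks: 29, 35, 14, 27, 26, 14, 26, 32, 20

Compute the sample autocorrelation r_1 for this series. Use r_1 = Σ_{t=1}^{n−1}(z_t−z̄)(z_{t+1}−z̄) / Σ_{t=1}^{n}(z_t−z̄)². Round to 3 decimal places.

-0.321

Mean z̄ = (29 + 35 + 14 + 27 + 26 + 14 + 26 + 32 + 20)/9 = 24.7778
Numerator Σ_{t=1}^{8}(z_t−z̄)(z_{t+1}−z̄) = -140.2716
Denominator Σ(z_t−z̄)² = 437.5556
r_1 = -140.2716 / 437.5556 = -0.321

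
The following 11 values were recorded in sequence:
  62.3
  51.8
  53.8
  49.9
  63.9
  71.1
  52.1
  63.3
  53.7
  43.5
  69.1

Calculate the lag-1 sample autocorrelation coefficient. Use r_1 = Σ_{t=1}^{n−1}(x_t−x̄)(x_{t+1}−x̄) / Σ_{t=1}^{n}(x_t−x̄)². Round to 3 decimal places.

Mean x̄ = (62.3 + 51.8 + 53.8 + 49.9 + 63.9 + 71.1 + 52.1 + 63.3 + 53.7 + 43.5 + 69.1)/11 = 57.6818
Numerator Σ_{t=1}^{10}(x_t−x̄)(x_{t+1}−x̄) = -173.1649
Denominator Σ(x_t−x̄)² = 760.3364
r_1 = -173.1649 / 760.3364 = -0.228

-0.228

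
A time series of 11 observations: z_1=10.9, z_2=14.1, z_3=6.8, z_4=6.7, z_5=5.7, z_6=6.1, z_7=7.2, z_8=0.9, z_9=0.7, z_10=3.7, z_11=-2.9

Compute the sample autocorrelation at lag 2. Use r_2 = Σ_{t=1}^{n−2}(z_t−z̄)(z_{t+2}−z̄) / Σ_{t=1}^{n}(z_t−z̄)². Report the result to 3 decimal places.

Mean z̄ = (10.9 + 14.1 + 6.8 + 6.7 + 5.7 + 6.1 + 7.2 + 0.9 + 0.7 + 3.7 − 2.9)/11 = 5.4455
Numerator Σ_{t=1}^{9}(z_t−z̄)(z_{t+2}−z̄) = 56.0940
Denominator Σ(z_t−z̄)² = 227.5073
r_2 = 56.0940 / 227.5073 = 0.247

0.247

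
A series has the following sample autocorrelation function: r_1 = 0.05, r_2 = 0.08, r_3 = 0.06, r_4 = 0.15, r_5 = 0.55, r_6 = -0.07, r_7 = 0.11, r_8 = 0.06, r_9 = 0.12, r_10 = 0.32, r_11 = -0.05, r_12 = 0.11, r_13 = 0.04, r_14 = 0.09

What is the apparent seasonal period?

5

The largest autocorrelation is r_5 = 0.55, with a weaker echo at lag 10 (0.32); the remaining lags stay at or below 0.15.
The dominant spike at lag 5 indicates a seasonal period of 5.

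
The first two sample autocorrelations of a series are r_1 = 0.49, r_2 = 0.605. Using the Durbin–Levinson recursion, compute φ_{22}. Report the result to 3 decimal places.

φ_{22} = (r_2 − r_1²) / (1 − r_1²)
r_1² = (0.49)² = 0.2401
Numerator = 0.605 − 0.2401 = 0.3649; denominator = 1 − 0.2401 = 0.7599
φ_{22} = 0.3649 / 0.7599 = 0.480

0.480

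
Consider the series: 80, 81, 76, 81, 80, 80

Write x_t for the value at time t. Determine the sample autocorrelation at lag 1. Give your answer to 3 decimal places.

Mean x̄ = (80 + 81 + 76 + 81 + 80 + 80)/6 = 79.6667
Deviations from mean: 0.3333, 1.3333, -3.6667, 1.3333, 0.3333, 0.3333
Numerator Σ_{t=1}^{5}(x_t−x̄)(x_{t+1}−x̄) = -8.7778
Denominator Σ(x_t−x̄)² = 17.3333
r_1 = -8.7778 / 17.3333 = -0.506

-0.506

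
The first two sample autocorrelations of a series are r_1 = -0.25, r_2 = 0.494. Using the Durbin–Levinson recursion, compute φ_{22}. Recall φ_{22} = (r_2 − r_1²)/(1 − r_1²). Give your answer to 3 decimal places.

0.460

φ_{22} = (r_2 − r_1²) / (1 − r_1²)
r_1² = (-0.25)² = 0.0625
Numerator = 0.494 − 0.0625 = 0.4315; denominator = 1 − 0.0625 = 0.9375
φ_{22} = 0.4315 / 0.9375 = 0.460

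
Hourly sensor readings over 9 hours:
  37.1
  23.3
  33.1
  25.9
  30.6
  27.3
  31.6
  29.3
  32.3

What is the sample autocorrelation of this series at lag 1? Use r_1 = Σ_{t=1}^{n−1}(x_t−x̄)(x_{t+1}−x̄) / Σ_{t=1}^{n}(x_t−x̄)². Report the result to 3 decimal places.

-0.666

Mean x̄ = (37.1 + 23.3 + 33.1 + 25.9 + 30.6 + 27.3 + 31.6 + 29.3 + 32.3)/9 = 30.0556
Numerator Σ_{t=1}^{8}(x_t−x̄)(x_{t+1}−x̄) = -91.6886
Denominator Σ(x_t−x̄)² = 137.6822
r_1 = -91.6886 / 137.6822 = -0.666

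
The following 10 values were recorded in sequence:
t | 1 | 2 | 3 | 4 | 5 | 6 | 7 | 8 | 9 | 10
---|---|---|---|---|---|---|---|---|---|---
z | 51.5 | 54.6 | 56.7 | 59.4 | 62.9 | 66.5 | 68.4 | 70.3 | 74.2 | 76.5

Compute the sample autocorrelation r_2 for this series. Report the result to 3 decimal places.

Mean z̄ = (51.5 + 54.6 + 56.7 + 59.4 + 62.9 + 66.5 + 68.4 + 70.3 + 74.2 + 76.5)/10 = 64.1000
Numerator Σ_{t=1}^{8}(z_t−z̄)(z_{t+2}−z̄) = 265.5200
Denominator Σ(z_t−z̄)² = 645.7600
r_2 = 265.5200 / 645.7600 = 0.411

0.411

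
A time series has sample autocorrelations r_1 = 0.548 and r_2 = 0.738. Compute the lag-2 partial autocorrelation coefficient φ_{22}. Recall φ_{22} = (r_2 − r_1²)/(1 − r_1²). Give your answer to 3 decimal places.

0.626

φ_{22} = (r_2 − r_1²) / (1 − r_1²)
r_1² = (0.548)² = 0.300304
Numerator = 0.738 − 0.3003 = 0.4377; denominator = 1 − 0.3003 = 0.6997
φ_{22} = 0.4377 / 0.6997 = 0.626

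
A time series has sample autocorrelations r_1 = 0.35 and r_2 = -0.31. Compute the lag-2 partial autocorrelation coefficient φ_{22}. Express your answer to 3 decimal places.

φ_{22} = (r_2 − r_1²) / (1 − r_1²)
r_1² = (0.35)² = 0.1225
Numerator = -0.31 − 0.1225 = -0.4325; denominator = 1 − 0.1225 = 0.8775
φ_{22} = -0.4325 / 0.8775 = -0.493

-0.493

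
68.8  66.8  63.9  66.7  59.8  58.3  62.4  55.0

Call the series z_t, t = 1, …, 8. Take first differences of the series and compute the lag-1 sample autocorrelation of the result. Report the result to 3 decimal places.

First differences Δz: -2.0, -2.9, 2.8, -6.9, -1.5, 4.1, -7.4
Mean of differences = -1.9714
Numerator Σ(Δz_t−Δz̄)(Δz_{t+1}−Δz̄) = -60.3408
Denominator Σ(Δz_t−Δz̄)² = 114.4743
r_1(Δz) = -60.3408 / 114.4743 = -0.527

-0.527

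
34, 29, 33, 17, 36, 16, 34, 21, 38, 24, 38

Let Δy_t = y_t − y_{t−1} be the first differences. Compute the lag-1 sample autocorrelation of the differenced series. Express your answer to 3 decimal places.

-0.903

First differences Δy: -5, 4, -16, 19, -20, 18, -13, 17, -14, 14
Mean of differences = 0.4000
Numerator Σ(Δy_t−Δȳ)(Δy_{t+1}−Δȳ) = -2015.1600
Denominator Σ(Δy_t−Δȳ)² = 2230.4000
r_1(Δy) = -2015.1600 / 2230.4000 = -0.903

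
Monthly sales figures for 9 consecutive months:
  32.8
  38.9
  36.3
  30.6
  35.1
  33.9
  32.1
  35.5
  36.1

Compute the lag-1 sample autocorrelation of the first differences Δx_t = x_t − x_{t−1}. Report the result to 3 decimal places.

First differences Δx: 6.1, -2.6, -5.7, 4.5, -1.2, -1.8, 3.4, 0.6
Mean of differences = 0.4125
Numerator Σ(Δx_t−Δx̄)(Δx_{t+1}−Δx̄) = -32.7777
Denominator Σ(Δx_t−Δx̄)² = 111.9488
r_1(Δx) = -32.7777 / 111.9488 = -0.293

-0.293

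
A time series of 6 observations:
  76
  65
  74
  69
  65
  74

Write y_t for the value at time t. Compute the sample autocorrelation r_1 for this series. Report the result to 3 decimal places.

Mean ȳ = (76 + 65 + 74 + 69 + 65 + 74)/6 = 70.5000
Deviations from mean: 5.5000, -5.5000, 3.5000, -1.5000, -5.5000, 3.5000
Σ(y_t−ȳ)(y_{t+1}−ȳ) = (-30.2500) + (-19.2500) + (-5.2500) + (8.2500) + (-19.2500) = -65.7500
Denominator Σ(y_t−ȳ)² = 117.5000
r_1 = -65.7500 / 117.5000 = -0.560

-0.560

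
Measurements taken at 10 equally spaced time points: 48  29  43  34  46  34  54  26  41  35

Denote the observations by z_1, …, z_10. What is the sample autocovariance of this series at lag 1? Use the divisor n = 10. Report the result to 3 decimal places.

-52.400

Mean z̄ = (48 + 29 + 43 + 34 + 46 + 34 + 54 + 26 + 41 + 35)/10 = 39.0000
Σ_{t=1}^{9}(z_t−z̄)(z_{t+1}−z̄) = -524.0000
γ_1 = -524.0000 / 10 = -52.400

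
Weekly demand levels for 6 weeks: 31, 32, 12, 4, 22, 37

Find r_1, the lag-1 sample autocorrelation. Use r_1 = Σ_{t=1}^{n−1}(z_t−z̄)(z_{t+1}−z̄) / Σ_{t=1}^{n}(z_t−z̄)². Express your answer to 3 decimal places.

Mean z̄ = (31 + 32 + 12 + 4 + 22 + 37)/6 = 23.0000
Deviations from mean: 8.0000, 9.0000, -11.0000, -19.0000, -1.0000, 14.0000
Numerator Σ_{t=1}^{5}(z_t−z̄)(z_{t+1}−z̄) = 187.0000
Denominator Σ(z_t−z̄)² = 824.0000
r_1 = 187.0000 / 824.0000 = 0.227

0.227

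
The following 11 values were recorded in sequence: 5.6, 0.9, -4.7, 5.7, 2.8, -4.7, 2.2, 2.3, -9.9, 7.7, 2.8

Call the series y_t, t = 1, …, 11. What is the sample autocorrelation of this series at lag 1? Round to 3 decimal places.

Mean ȳ = (5.6 + 0.9 − 4.7 + 5.7 + 2.8 − 4.7 + 2.2 + 2.3 − 9.9 + 7.7 + 2.8)/11 = 0.9727
Numerator Σ_{t=1}^{10}(y_t−ȳ)(y_{t+1}−ȳ) = -109.0835
Denominator Σ(y_t−ȳ)² = 281.5418
r_1 = -109.0835 / 281.5418 = -0.387

-0.387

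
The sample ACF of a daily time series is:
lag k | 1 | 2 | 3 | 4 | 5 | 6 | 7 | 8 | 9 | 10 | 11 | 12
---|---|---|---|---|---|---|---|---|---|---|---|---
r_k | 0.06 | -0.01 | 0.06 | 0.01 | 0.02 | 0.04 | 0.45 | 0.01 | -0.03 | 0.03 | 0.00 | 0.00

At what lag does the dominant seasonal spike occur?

The largest autocorrelation is r_7 = 0.45; the remaining lags stay at or below 0.06.
The dominant spike at lag 7 indicates a seasonal period of 7.

7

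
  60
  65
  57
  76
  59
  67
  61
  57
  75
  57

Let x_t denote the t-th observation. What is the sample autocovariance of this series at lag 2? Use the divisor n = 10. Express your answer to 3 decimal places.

11.608

Mean x̄ = (60 + 65 + 57 + 76 + 59 + 67 + 61 + 57 + 75 + 57)/10 = 63.4000
Σ_{t=1}^{8}(x_t−x̄)(x_{t+2}−x̄) = 116.0800
γ_2 = 116.0800 / 10 = 11.608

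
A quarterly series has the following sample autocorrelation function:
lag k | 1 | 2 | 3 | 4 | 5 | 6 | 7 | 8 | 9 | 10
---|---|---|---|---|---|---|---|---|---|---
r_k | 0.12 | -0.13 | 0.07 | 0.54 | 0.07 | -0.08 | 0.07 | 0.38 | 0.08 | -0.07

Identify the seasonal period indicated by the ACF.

The largest autocorrelation is r_4 = 0.54, with a weaker echo at lag 8 (0.38); the remaining lags stay at or below 0.12.
The dominant spike at lag 4 indicates a seasonal period of 4.

4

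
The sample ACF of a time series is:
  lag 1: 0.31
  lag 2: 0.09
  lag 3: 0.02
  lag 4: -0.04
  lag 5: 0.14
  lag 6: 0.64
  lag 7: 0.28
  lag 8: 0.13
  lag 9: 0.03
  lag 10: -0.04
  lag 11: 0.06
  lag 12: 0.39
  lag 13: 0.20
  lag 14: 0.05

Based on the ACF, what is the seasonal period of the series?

6

The largest autocorrelation is r_6 = 0.64, with a weaker echo at lag 12 (0.39); the remaining lags stay at or below 0.31. The elevated value at lag 1 (0.31), dropping to 0.09 at lag 2, reflects decaying short-term dependence rather than seasonality.
The dominant spike at lag 6 indicates a seasonal period of 6.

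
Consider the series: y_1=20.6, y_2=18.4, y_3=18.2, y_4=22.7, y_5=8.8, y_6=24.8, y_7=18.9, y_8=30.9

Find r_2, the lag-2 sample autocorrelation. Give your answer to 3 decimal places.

Mean ȳ = (20.6 + 18.4 + 18.2 + 22.7 + 8.8 + 24.8 + 18.9 + 30.9)/8 = 20.4125
Deviations from mean: 0.1875, -2.0125, -2.2125, 2.2875, -11.6125, 4.3875, -1.5125, 10.4875
Numerator Σ_{t=1}^{6}(y_t−ȳ)(y_{t+2}−ȳ) = 94.2884
Denominator Σ(y_t−ȳ)² = 280.5888
r_2 = 94.2884 / 280.5888 = 0.336

0.336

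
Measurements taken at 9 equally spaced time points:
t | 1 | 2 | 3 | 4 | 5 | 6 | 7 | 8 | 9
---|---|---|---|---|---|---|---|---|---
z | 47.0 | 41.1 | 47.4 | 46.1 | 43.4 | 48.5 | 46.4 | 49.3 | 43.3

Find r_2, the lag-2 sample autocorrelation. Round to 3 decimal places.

Mean z̄ = (47.0 + 41.1 + 47.4 + 46.1 + 43.4 + 48.5 + 46.4 + 49.3 + 43.3)/9 = 45.8333
Σ(z_t−z̄)(z_{t+2}−z̄) = (1.8278) + (-1.2622) + (-3.8122) + (0.7111) + (-1.3789) + (9.2444) + (-1.4356) = 3.8944
Denominator Σ(z_t−z̄)² = 58.0800
r_2 = 3.8944 / 58.0800 = 0.067

0.067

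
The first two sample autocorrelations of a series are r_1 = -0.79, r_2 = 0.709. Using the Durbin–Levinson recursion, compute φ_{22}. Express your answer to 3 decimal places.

φ_{22} = (r_2 − r_1²) / (1 − r_1²)
r_1² = (-0.79)² = 0.6241
Numerator = 0.709 − 0.6241 = 0.0849; denominator = 1 − 0.6241 = 0.3759
φ_{22} = 0.0849 / 0.3759 = 0.226

0.226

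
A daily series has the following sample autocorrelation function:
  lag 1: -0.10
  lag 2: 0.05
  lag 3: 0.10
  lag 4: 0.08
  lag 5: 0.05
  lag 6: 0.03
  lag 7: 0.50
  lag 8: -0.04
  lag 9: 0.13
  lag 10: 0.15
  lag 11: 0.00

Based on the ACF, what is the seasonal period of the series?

The largest autocorrelation is r_7 = 0.50; the remaining lags stay at or below 0.15.
The dominant spike at lag 7 indicates a seasonal period of 7.

7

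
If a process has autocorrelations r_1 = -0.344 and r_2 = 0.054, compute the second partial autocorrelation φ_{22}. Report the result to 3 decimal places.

-0.073

φ_{22} = (r_2 − r_1²) / (1 − r_1²)
r_1² = (-0.344)² = 0.118336
Numerator = 0.054 − 0.1183 = -0.0643; denominator = 1 − 0.1183 = 0.8817
φ_{22} = -0.0643 / 0.8817 = -0.073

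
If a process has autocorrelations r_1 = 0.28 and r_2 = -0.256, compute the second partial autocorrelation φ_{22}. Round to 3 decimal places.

-0.363

φ_{22} = (r_2 − r_1²) / (1 − r_1²)
r_1² = (0.28)² = 0.0784
Numerator = -0.256 − 0.0784 = -0.3344; denominator = 1 − 0.0784 = 0.9216
φ_{22} = -0.3344 / 0.9216 = -0.363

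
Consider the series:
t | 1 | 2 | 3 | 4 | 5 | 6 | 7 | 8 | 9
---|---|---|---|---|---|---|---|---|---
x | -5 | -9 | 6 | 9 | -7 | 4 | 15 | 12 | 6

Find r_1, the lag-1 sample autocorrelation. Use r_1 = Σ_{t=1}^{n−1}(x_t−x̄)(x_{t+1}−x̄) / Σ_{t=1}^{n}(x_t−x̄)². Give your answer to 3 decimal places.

0.257

Mean x̄ = (-5 − 9 + 6 + 9 − 7 + 4 + 15 + 12 + 6)/9 = 3.4444
Numerator Σ_{t=1}^{8}(x_t−x̄)(x_{t+1}−x̄) = 150.8025
Denominator Σ(x_t−x̄)² = 586.2222
r_1 = 150.8025 / 586.2222 = 0.257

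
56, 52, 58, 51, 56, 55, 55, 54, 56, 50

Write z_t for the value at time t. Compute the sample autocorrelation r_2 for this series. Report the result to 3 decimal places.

0.367

Mean z̄ = (56 + 52 + 58 + 51 + 56 + 55 + 55 + 54 + 56 + 50)/10 = 54.3000
Numerator Σ_{t=1}^{8}(z_t−z̄)(z_{t+2}−z̄) = 21.3200
Denominator Σ(z_t−z̄)² = 58.1000
r_2 = 21.3200 / 58.1000 = 0.367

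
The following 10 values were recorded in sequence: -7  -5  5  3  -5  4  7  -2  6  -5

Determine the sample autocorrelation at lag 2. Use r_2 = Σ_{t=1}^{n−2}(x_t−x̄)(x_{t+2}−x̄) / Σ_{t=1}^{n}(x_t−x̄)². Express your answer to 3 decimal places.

-0.210

Mean x̄ = (-7 − 5 + 5 + 3 − 5 + 4 + 7 − 2 + 6 − 5)/10 = 0.1000
Numerator Σ_{t=1}^{8}(x_t−x̄)(x_{t+2}−x̄) = -55.2200
Denominator Σ(x_t−x̄)² = 262.9000
r_2 = -55.2200 / 262.9000 = -0.210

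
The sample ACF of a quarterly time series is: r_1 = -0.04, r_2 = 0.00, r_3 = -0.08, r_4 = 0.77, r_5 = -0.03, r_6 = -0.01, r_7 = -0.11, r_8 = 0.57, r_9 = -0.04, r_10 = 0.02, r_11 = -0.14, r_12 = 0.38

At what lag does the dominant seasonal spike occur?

4

The largest autocorrelation is r_4 = 0.77, with weaker echoes at lags 8 (0.57) and 12 (0.38); the remaining lags stay at or below 0.02.
The dominant spike at lag 4 indicates a seasonal period of 4.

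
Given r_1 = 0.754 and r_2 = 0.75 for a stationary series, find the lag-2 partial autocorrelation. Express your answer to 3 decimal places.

0.421

φ_{22} = (r_2 − r_1²) / (1 − r_1²)
r_1² = (0.754)² = 0.568516
Numerator = 0.75 − 0.5685 = 0.1815; denominator = 1 − 0.5685 = 0.4315
φ_{22} = 0.1815 / 0.4315 = 0.421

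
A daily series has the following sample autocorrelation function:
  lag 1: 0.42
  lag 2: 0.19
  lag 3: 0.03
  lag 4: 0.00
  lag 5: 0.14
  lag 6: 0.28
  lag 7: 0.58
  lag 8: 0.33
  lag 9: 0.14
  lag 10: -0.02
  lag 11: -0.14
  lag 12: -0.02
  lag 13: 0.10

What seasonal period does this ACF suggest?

7

The largest autocorrelation is r_7 = 0.58; the remaining lags stay at or below 0.42. The elevated value at lag 1 (0.42), dropping to 0.19 at lag 2, reflects decaying short-term dependence rather than seasonality.
The dominant spike at lag 7 indicates a seasonal period of 7.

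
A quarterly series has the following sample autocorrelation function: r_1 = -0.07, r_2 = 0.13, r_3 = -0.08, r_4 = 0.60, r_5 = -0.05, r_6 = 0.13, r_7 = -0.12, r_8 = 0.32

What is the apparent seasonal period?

4

The largest autocorrelation is r_4 = 0.60, with a weaker echo at lag 8 (0.32); the remaining lags stay at or below 0.13.
The dominant spike at lag 4 indicates a seasonal period of 4.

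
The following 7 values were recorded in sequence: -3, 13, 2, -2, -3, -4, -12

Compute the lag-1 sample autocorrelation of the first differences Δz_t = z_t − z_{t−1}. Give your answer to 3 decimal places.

First differences Δz: 16, -11, -4, -1, -1, -8
Mean of differences = -1.5000
Numerator Σ(Δz_t−Δz̄)(Δz_{t+1}−Δz̄) = -146.7500
Denominator Σ(Δz_t−Δz̄)² = 445.5000
r_1(Δz) = -146.7500 / 445.5000 = -0.329

-0.329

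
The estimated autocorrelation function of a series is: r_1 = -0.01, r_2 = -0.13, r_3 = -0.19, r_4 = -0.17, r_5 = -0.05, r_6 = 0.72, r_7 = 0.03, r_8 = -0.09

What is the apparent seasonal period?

6

The largest autocorrelation is r_6 = 0.72; the remaining lags stay at or below 0.03.
The dominant spike at lag 6 indicates a seasonal period of 6.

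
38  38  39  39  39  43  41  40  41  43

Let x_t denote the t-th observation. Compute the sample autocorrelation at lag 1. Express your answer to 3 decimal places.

0.356

Mean x̄ = (38 + 38 + 39 + 39 + 39 + 43 + 41 + 40 + 41 + 43)/10 = 40.1000
Numerator Σ_{t=1}^{9}(x_t−x̄)(x_{t+1}−x̄) = 10.9900
Denominator Σ(x_t−x̄)² = 30.9000
r_1 = 10.9900 / 30.9000 = 0.356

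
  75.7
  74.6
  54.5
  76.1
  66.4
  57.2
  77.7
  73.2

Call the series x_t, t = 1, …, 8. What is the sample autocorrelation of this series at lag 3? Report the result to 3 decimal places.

0.439

Mean x̄ = (75.7 + 74.6 + 54.5 + 76.1 + 66.4 + 57.2 + 77.7 + 73.2)/8 = 69.4250
Σ(x_t−x̄)(x_{t+3}−x̄) = (41.8856) + (-15.6544) + (182.4581) + (55.2356) + (-11.4194) = 252.5056
Denominator Σ(x_t−x̄)² = 574.7950
r_3 = 252.5056 / 574.7950 = 0.439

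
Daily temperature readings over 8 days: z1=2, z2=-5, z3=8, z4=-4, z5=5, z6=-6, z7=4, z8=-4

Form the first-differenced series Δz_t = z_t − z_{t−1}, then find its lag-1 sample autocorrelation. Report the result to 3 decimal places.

-0.881

First differences Δz: -7, 13, -12, 9, -11, 10, -8
Mean of differences = -0.8571
Numerator Σ(Δz_t−Δz̄)(Δz_{t+1}−Δz̄) = -637.0204
Denominator Σ(Δz_t−Δz̄)² = 722.8571
r_1(Δz) = -637.0204 / 722.8571 = -0.881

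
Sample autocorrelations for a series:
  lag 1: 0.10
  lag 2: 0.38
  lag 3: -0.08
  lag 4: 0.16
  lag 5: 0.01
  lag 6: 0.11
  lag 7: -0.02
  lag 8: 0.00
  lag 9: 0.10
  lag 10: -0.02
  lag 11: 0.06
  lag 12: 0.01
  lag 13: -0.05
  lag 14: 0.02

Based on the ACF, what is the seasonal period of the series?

2

The largest autocorrelation is r_2 = 0.38, with a weaker echo at lag 4 (0.16); the remaining lags stay at or below 0.11.
The dominant spike at lag 2 indicates a seasonal period of 2.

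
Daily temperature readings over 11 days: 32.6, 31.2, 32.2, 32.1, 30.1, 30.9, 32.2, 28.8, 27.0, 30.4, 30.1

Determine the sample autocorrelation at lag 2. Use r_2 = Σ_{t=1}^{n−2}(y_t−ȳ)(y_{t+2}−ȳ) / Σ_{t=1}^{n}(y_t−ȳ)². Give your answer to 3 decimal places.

Mean ȳ = (32.6 + 31.2 + 32.2 + 32.1 + 30.1 + 30.9 + 32.2 + 28.8 + 27.0 + 30.4 + 30.1)/11 = 30.6909
Numerator Σ_{t=1}^{9}(y_t−ȳ)(y_{t+2}−ȳ) = -1.1247
Denominator Σ(y_t−ȳ)² = 28.4691
r_2 = -1.1247 / 28.4691 = -0.040

-0.040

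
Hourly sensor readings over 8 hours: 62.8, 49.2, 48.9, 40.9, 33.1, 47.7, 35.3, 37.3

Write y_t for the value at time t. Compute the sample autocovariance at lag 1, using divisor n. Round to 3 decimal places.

16.376

Mean ȳ = (62.8 + 49.2 + 48.9 + 40.9 + 33.1 + 47.7 + 35.3 + 37.3)/8 = 44.4000
Deviations: 18.4000, 4.8000, 4.5000, -3.5000, -11.3000, 3.3000, -9.1000, -7.1000
Σ_{t=1}^{7}(y_t−ȳ)(y_{t+1}−ȳ) = 131.0100
γ_1 = 131.0100 / 8 = 16.376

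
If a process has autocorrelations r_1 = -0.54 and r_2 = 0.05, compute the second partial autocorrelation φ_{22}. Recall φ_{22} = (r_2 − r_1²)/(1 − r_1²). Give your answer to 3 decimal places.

φ_{22} = (r_2 − r_1²) / (1 − r_1²)
r_1² = (-0.54)² = 0.2916
Numerator = 0.05 − 0.2916 = -0.2416; denominator = 1 − 0.2916 = 0.7084
φ_{22} = -0.2416 / 0.7084 = -0.341

-0.341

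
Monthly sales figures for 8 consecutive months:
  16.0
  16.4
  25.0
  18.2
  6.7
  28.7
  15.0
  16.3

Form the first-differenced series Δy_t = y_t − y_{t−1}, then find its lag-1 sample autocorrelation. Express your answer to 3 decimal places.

First differences Δy: 0.4, 8.6, -6.8, -11.5, 22.0, -13.7, 1.3
Mean of differences = 0.0429
Numerator Σ(Δy_t−Δȳ)(Δy_{t+1}−Δȳ) = -548.9918
Denominator Σ(Δy_t−Δȳ)² = 925.9771
r_1(Δy) = -548.9918 / 925.9771 = -0.593

-0.593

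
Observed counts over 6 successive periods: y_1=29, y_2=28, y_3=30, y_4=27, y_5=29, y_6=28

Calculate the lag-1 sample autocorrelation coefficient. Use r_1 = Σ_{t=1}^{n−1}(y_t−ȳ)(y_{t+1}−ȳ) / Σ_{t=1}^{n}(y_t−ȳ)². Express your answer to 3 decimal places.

Mean ȳ = (29 + 28 + 30 + 27 + 29 + 28)/6 = 28.5000
Deviations from mean: 0.5000, -0.5000, 1.5000, -1.5000, 0.5000, -0.5000
Numerator Σ_{t=1}^{5}(y_t−ȳ)(y_{t+1}−ȳ) = -4.2500
Denominator Σ(y_t−ȳ)² = 5.5000
r_1 = -4.2500 / 5.5000 = -0.773

-0.773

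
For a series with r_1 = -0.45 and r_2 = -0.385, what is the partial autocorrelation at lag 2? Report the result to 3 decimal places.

-0.737

φ_{22} = (r_2 − r_1²) / (1 − r_1²)
r_1² = (-0.45)² = 0.2025
Numerator = -0.385 − 0.2025 = -0.5875; denominator = 1 − 0.2025 = 0.7975
φ_{22} = -0.5875 / 0.7975 = -0.737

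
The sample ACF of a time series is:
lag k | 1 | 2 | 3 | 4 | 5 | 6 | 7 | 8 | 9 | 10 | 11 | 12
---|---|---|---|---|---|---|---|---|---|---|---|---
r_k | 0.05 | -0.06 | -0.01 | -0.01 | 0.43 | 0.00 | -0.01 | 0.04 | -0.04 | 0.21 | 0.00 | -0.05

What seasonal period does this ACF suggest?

5

The largest autocorrelation is r_5 = 0.43, with a weaker echo at lag 10 (0.21); the remaining lags stay at or below 0.05.
The dominant spike at lag 5 indicates a seasonal period of 5.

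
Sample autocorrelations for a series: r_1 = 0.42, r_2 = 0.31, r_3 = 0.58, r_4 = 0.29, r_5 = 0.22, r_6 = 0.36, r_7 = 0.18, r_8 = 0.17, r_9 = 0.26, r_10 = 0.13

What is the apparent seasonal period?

3

The largest autocorrelation is r_3 = 0.58; the remaining lags stay at or below 0.42. The elevated value at lag 1 (0.42), dropping to 0.31 at lag 2, reflects decaying short-term dependence rather than seasonality.
The dominant spike at lag 3 indicates a seasonal period of 3.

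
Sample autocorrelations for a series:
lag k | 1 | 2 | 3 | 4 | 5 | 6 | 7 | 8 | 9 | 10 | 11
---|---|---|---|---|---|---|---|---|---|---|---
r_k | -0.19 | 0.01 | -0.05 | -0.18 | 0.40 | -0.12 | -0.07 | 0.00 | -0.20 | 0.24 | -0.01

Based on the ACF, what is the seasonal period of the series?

5

The largest autocorrelation is r_5 = 0.40, with a weaker echo at lag 10 (0.24); the remaining lags stay at or below 0.01.
The dominant spike at lag 5 indicates a seasonal period of 5.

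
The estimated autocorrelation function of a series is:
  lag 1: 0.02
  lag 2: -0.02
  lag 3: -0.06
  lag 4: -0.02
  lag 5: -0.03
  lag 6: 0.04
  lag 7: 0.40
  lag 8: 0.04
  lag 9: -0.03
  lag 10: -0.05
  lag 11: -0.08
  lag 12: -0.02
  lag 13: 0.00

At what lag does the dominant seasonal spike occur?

7

The largest autocorrelation is r_7 = 0.40; the remaining lags stay at or below 0.04.
The dominant spike at lag 7 indicates a seasonal period of 7.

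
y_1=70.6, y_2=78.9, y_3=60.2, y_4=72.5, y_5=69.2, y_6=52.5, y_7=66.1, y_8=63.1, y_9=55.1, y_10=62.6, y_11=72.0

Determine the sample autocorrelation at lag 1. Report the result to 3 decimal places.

-0.052

Mean ȳ = (70.6 + 78.9 + 60.2 + 72.5 + 69.2 + 52.5 + 66.1 + 63.1 + 55.1 + 62.6 + 72.0)/11 = 65.7091
Numerator Σ_{t=1}^{10}(y_t−ȳ)(y_{t+1}−ȳ) = -33.0492
Denominator Σ(y_t−ȳ)² = 629.8091
r_1 = -33.0492 / 629.8091 = -0.052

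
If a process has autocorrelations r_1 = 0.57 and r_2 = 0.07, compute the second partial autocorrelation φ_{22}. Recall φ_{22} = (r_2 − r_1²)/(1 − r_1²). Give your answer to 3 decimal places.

-0.378

φ_{22} = (r_2 − r_1²) / (1 − r_1²)
r_1² = (0.57)² = 0.3249
Numerator = 0.07 − 0.3249 = -0.2549; denominator = 1 − 0.3249 = 0.6751
φ_{22} = -0.2549 / 0.6751 = -0.378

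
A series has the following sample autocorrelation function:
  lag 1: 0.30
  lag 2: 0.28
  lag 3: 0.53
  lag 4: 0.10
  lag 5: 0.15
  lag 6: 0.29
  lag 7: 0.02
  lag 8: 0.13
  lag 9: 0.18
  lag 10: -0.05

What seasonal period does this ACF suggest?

The largest autocorrelation is r_3 = 0.53; the remaining lags stay at or below 0.30. The elevated value at lag 1 (0.30), dropping to 0.28 at lag 2, reflects decaying short-term dependence rather than seasonality.
The dominant spike at lag 3 indicates a seasonal period of 3.

3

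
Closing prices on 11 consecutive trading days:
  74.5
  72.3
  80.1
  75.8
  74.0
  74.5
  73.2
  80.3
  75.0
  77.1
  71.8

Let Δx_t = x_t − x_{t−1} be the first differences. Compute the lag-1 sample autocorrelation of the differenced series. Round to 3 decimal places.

-0.563

First differences Δx: -2.2, 7.8, -4.3, -1.8, 0.5, -1.3, 7.1, -5.3, 2.1, -5.3
Mean of differences = -0.2700
Numerator Σ(Δx_t−Δx̄)(Δx_{t+1}−Δx̄) = -112.4069
Denominator Σ(Δx_t−Δx̄)² = 199.6210
r_1(Δx) = -112.4069 / 199.6210 = -0.563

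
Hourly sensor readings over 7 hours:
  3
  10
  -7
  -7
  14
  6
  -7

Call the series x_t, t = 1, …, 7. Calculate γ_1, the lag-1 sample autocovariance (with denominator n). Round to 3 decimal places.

-11.052

Mean x̄ = (3 + 10 − 7 − 7 + 14 + 6 − 7)/7 = 1.7143
Deviations: 1.2857, 8.2857, -8.7143, -8.7143, 12.2857, 4.2857, -8.7143
Σ_{t=1}^{6}(x_t−x̄)(x_{t+1}−x̄) = -77.3673
γ_1 = -77.3673 / 7 = -11.052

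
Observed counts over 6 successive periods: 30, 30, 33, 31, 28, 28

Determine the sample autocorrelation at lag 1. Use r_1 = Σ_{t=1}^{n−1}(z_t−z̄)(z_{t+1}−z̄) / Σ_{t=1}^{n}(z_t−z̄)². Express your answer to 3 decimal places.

Mean z̄ = (30 + 30 + 33 + 31 + 28 + 28)/6 = 30.0000
Deviations from mean: 0.0000, 0.0000, 3.0000, 1.0000, -2.0000, -2.0000
Σ(z_t−z̄)(z_{t+1}−z̄) = (0.0000) + (0.0000) + (3.0000) + (-2.0000) + (4.0000) = 5.0000
Denominator Σ(z_t−z̄)² = 18.0000
r_1 = 5.0000 / 18.0000 = 0.278

0.278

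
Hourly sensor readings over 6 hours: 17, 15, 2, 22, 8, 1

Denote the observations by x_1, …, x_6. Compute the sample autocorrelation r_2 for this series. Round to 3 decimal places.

Mean x̄ = (17 + 15 + 2 + 22 + 8 + 1)/6 = 10.8333
Deviations from mean: 6.1667, 4.1667, -8.8333, 11.1667, -2.8333, -9.8333
Σ(x_t−x̄)(x_{t+2}−x̄) = (-54.4722) + (46.5278) + (25.0278) + (-109.8056) = -92.7222
Denominator Σ(x_t−x̄)² = 362.8333
r_2 = -92.7222 / 362.8333 = -0.256

-0.256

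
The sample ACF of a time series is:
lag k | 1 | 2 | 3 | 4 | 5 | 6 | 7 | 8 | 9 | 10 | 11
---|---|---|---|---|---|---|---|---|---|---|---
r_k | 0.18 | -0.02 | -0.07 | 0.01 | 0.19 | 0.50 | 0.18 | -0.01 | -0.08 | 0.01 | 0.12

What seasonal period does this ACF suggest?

6

The largest autocorrelation is r_6 = 0.50; the remaining lags stay at or below 0.19.
The dominant spike at lag 6 indicates a seasonal period of 6.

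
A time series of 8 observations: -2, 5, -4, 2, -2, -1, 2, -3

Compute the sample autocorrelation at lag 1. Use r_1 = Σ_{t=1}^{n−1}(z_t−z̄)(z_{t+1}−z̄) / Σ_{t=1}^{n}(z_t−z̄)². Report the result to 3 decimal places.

-0.719

Mean z̄ = (-2 + 5 − 4 + 2 − 2 − 1 + 2 − 3)/8 = -0.3750
Deviations from mean: -1.6250, 5.3750, -3.6250, 2.3750, -1.6250, -0.6250, 2.3750, -2.6250
Numerator Σ_{t=1}^{7}(z_t−z̄)(z_{t+1}−z̄) = -47.3906
Denominator Σ(z_t−z̄)² = 65.8750
r_1 = -47.3906 / 65.8750 = -0.719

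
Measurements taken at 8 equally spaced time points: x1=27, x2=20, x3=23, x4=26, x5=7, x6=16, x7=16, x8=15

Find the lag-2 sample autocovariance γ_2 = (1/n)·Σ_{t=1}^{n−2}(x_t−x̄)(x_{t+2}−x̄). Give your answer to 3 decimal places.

2.109

Mean x̄ = (27 + 20 + 23 + 26 + 7 + 16 + 16 + 15)/8 = 18.7500
Deviations: 8.2500, 1.2500, 4.2500, 7.2500, -11.7500, -2.7500, -2.7500, -3.7500
Σ_{t=1}^{6}(x_t−x̄)(x_{t+2}−x̄) = 16.8750
γ_2 = 16.8750 / 8 = 2.109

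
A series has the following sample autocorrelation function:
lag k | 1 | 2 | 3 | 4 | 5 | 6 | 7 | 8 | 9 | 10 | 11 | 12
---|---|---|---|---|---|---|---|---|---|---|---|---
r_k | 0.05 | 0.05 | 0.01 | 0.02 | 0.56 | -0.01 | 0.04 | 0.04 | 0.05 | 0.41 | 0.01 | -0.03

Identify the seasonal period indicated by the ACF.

The largest autocorrelation is r_5 = 0.56, with a weaker echo at lag 10 (0.41); the remaining lags stay at or below 0.05.
The dominant spike at lag 5 indicates a seasonal period of 5.

5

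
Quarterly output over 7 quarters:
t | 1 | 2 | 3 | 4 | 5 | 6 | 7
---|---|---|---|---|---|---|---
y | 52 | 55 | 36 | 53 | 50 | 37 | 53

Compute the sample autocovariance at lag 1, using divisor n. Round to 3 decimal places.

-26.143

Mean ȳ = (52 + 55 + 36 + 53 + 50 + 37 + 53)/7 = 48.0000
Deviations: 4.0000, 7.0000, -12.0000, 5.0000, 2.0000, -11.0000, 5.0000
Σ_{t=1}^{6}(y_t−ȳ)(y_{t+1}−ȳ) = -183.0000
γ_1 = -183.0000 / 7 = -26.143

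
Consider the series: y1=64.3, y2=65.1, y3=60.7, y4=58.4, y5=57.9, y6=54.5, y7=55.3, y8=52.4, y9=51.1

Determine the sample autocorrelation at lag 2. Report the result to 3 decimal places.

0.285

Mean ȳ = (64.3 + 65.1 + 60.7 + 58.4 + 57.9 + 54.5 + 55.3 + 52.4 + 51.1)/9 = 57.7444
Σ(y_t−ȳ)(y_{t+2}−ȳ) = (19.3753) + (4.8220) + (0.4598) + (-2.1269) + (-0.3802) + (17.3398) + (16.2420) = 55.7316
Denominator Σ(y_t−ȳ)² = 195.4822
r_2 = 55.7316 / 195.4822 = 0.285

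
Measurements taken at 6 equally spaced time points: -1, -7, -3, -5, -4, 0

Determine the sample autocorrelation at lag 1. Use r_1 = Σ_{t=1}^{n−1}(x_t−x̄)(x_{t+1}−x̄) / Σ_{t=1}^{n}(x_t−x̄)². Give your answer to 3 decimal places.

Mean x̄ = (-1 − 7 − 3 − 5 − 4 + 0)/6 = -3.3333
Deviations from mean: 2.3333, -3.6667, 0.3333, -1.6667, -0.6667, 3.3333
Σ(x_t−x̄)(x_{t+1}−x̄) = (-8.5556) + (-1.2222) + (-0.5556) + (1.1111) + (-2.2222) = -11.4444
Denominator Σ(x_t−x̄)² = 33.3333
r_1 = -11.4444 / 33.3333 = -0.343

-0.343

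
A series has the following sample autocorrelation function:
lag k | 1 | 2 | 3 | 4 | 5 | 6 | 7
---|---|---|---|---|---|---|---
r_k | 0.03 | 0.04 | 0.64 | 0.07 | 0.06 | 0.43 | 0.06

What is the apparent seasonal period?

3

The largest autocorrelation is r_3 = 0.64, with a weaker echo at lag 6 (0.43); the remaining lags stay at or below 0.07.
The dominant spike at lag 3 indicates a seasonal period of 3.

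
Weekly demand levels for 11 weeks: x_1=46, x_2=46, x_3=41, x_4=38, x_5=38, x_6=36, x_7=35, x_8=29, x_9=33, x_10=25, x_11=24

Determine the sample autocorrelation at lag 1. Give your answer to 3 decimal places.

0.641

Mean x̄ = (46 + 46 + 41 + 38 + 38 + 36 + 35 + 29 + 33 + 25 + 24)/11 = 35.5455
Numerator Σ_{t=1}^{10}(x_t−x̄)(x_{t+1}−x̄) = 355.4298
Denominator Σ(x_t−x̄)² = 554.7273
r_1 = 355.4298 / 554.7273 = 0.641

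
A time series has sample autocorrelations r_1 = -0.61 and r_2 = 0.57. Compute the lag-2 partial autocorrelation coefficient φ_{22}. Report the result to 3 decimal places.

0.315

φ_{22} = (r_2 − r_1²) / (1 − r_1²)
r_1² = (-0.61)² = 0.3721
Numerator = 0.57 − 0.3721 = 0.1979; denominator = 1 − 0.3721 = 0.6279
φ_{22} = 0.1979 / 0.6279 = 0.315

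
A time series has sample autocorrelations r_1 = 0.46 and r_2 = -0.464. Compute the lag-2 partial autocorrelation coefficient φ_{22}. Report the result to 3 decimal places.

φ_{22} = (r_2 − r_1²) / (1 − r_1²)
r_1² = (0.46)² = 0.2116
Numerator = -0.464 − 0.2116 = -0.6756; denominator = 1 − 0.2116 = 0.7884
φ_{22} = -0.6756 / 0.7884 = -0.857

-0.857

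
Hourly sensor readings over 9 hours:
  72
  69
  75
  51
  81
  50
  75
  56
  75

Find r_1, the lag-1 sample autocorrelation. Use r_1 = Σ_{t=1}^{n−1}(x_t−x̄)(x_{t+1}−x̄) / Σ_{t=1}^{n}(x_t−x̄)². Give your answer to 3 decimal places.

-0.808

Mean x̄ = (72 + 69 + 75 + 51 + 81 + 50 + 75 + 56 + 75)/9 = 67.1111
Numerator Σ_{t=1}^{8}(x_t−x̄)(x_{t+1}−x̄) = -874.6790
Denominator Σ(x_t−x̄)² = 1082.8889
r_1 = -874.6790 / 1082.8889 = -0.808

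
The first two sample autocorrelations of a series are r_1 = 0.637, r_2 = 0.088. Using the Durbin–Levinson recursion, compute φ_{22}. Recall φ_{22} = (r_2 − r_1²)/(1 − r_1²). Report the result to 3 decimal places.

φ_{22} = (r_2 − r_1²) / (1 − r_1²)
r_1² = (0.637)² = 0.405769
Numerator = 0.088 − 0.4058 = -0.3178; denominator = 1 − 0.4058 = 0.5942
φ_{22} = -0.3178 / 0.5942 = -0.535

-0.535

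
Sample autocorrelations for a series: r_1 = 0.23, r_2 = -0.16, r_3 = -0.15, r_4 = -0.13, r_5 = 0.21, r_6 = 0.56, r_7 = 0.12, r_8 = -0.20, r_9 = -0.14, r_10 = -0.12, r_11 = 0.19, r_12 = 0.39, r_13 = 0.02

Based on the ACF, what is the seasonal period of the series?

6

The largest autocorrelation is r_6 = 0.56, with a weaker echo at lag 12 (0.39); the remaining lags stay at or below 0.23.
The dominant spike at lag 6 indicates a seasonal period of 6.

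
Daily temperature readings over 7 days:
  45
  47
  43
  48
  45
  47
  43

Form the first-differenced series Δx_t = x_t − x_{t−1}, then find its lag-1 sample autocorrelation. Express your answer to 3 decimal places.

-0.779

First differences Δx: 2, -4, 5, -3, 2, -4
Mean of differences = -0.3333
Numerator Σ(Δx_t−Δx̄)(Δx_{t+1}−Δx̄) = -57.1111
Denominator Σ(Δx_t−Δx̄)² = 73.3333
r_1(Δx) = -57.1111 / 73.3333 = -0.779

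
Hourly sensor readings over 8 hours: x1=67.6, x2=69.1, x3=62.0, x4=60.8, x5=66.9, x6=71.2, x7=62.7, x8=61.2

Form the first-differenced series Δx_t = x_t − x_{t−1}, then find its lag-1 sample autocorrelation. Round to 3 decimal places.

First differences Δx: 1.5, -7.1, -1.2, 6.1, 4.3, -8.5, -1.5
Mean of differences = -0.9143
Numerator Σ(Δx_t−Δx̄)(Δx_{t+1}−Δx̄) = -13.7073
Denominator Σ(Δx_t−Δx̄)² = 178.4486
r_1(Δx) = -13.7073 / 178.4486 = -0.077

-0.077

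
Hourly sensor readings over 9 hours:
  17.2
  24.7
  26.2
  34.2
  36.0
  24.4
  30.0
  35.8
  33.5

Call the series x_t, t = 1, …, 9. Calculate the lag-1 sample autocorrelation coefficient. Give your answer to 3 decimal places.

0.255

Mean x̄ = (17.2 + 24.7 + 26.2 + 34.2 + 36.0 + 24.4 + 30.0 + 35.8 + 33.5)/9 = 29.1111
Numerator Σ_{t=1}^{8}(x_t−x̄)(x_{t+1}−x̄) = 84.2854
Denominator Σ(x_t−x̄)² = 330.1489
r_1 = 84.2854 / 330.1489 = 0.255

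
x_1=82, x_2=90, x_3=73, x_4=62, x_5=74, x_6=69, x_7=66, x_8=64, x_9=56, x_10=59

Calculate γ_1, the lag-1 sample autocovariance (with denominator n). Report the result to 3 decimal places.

50.275

Mean x̄ = (82 + 90 + 73 + 62 + 74 + 69 + 66 + 64 + 56 + 59)/10 = 69.5000
Σ_{t=1}^{9}(x_t−x̄)(x_{t+1}−x̄) = 502.7500
γ_1 = 502.7500 / 10 = 50.275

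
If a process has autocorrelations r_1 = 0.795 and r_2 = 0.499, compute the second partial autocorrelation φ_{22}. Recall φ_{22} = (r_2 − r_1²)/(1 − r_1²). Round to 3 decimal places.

φ_{22} = (r_2 − r_1²) / (1 − r_1²)
r_1² = (0.795)² = 0.632025
Numerator = 0.499 − 0.6320 = -0.1330; denominator = 1 − 0.6320 = 0.3680
φ_{22} = -0.1330 / 0.3680 = -0.362

-0.362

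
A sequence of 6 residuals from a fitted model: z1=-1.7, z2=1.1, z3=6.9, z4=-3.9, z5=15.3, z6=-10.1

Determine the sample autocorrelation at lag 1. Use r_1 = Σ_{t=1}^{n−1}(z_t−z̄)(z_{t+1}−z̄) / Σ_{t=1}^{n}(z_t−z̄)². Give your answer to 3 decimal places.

-0.665

Mean z̄ = (-1.7 + 1.1 + 6.9 − 3.9 + 15.3 − 10.1)/6 = 1.2667
Deviations from mean: -2.9667, -0.1667, 5.6333, -5.1667, 14.0333, -11.3667
Σ(z_t−z̄)(z_{t+1}−z̄) = (0.4944) + (-0.9389) + (-29.1056) + (-72.5056) + (-159.5122) = -261.5678
Denominator Σ(z_t−z̄)² = 393.3933
r_1 = -261.5678 / 393.3933 = -0.665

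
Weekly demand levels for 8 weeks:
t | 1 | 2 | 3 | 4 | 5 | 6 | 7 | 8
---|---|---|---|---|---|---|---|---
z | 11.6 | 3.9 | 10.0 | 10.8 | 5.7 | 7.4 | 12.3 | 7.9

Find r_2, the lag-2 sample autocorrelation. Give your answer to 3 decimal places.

Mean z̄ = (11.6 + 3.9 + 10.0 + 10.8 + 5.7 + 7.4 + 12.3 + 7.9)/8 = 8.7000
Deviations from mean: 2.9000, -4.8000, 1.3000, 2.1000, -3.0000, -1.3000, 3.6000, -0.8000
Numerator Σ_{t=1}^{6}(z_t−z̄)(z_{t+2}−z̄) = -22.7000
Denominator Σ(z_t−z̄)² = 61.8400
r_2 = -22.7000 / 61.8400 = -0.367

-0.367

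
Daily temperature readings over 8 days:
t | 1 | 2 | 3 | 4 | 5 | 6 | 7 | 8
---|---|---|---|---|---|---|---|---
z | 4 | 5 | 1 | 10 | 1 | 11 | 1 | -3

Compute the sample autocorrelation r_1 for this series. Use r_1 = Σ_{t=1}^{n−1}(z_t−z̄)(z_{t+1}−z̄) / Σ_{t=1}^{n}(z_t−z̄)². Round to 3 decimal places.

Mean z̄ = (4 + 5 + 1 + 10 + 1 + 11 + 1 − 3)/8 = 3.7500
Deviations from mean: 0.2500, 1.2500, -2.7500, 6.2500, -2.7500, 7.2500, -2.7500, -6.7500
Σ(z_t−z̄)(z_{t+1}−z̄) = (0.3125) + (-3.4375) + (-17.1875) + (-17.1875) + (-19.9375) + (-19.9375) + (18.5625) = -58.8125
Denominator Σ(z_t−z̄)² = 161.5000
r_1 = -58.8125 / 161.5000 = -0.364

-0.364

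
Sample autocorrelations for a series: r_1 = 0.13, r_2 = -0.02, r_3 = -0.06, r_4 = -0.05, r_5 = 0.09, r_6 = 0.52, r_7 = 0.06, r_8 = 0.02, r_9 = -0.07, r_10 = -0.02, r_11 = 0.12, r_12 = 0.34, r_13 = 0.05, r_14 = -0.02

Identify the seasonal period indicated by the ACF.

6

The largest autocorrelation is r_6 = 0.52, with a weaker echo at lag 12 (0.34); the remaining lags stay at or below 0.13.
The dominant spike at lag 6 indicates a seasonal period of 6.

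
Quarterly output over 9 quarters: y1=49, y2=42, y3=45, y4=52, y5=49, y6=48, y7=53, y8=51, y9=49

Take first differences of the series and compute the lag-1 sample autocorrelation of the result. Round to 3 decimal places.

First differences Δy: -7, 3, 7, -3, -1, 5, -2, -2
Mean of differences = 0.0000
Numerator Σ(Δy_t−Δȳ)(Δy_{t+1}−Δȳ) = -29.0000
Denominator Σ(Δy_t−Δȳ)² = 150.0000
r_1(Δy) = -29.0000 / 150.0000 = -0.193

-0.193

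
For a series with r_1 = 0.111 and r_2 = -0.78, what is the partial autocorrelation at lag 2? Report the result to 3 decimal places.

-0.802

φ_{22} = (r_2 − r_1²) / (1 − r_1²)
r_1² = (0.111)² = 0.012321
Numerator = -0.78 − 0.0123 = -0.7923; denominator = 1 − 0.0123 = 0.9877
φ_{22} = -0.7923 / 0.9877 = -0.802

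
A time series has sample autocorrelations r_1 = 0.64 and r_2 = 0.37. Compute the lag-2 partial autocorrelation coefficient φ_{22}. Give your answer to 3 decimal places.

-0.067

φ_{22} = (r_2 − r_1²) / (1 − r_1²)
r_1² = (0.64)² = 0.4096
Numerator = 0.37 − 0.4096 = -0.0396; denominator = 1 − 0.4096 = 0.5904
φ_{22} = -0.0396 / 0.5904 = -0.067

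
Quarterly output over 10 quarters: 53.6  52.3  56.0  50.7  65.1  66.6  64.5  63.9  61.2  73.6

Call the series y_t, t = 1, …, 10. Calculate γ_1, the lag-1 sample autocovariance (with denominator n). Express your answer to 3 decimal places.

Mean ȳ = (53.6 + 52.3 + 56.0 + 50.7 + 65.1 + 66.6 + 64.5 + 63.9 + 61.2 + 73.6)/10 = 60.7500
Σ_{t=1}^{9}(y_t−ȳ)(y_{t+1}−ȳ) = 170.9725
γ_1 = 170.9725 / 10 = 17.097

17.097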